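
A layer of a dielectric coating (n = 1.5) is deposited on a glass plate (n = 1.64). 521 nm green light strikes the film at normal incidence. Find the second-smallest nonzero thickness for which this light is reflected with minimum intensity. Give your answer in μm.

At the upper boundary (n = 1.0 to n = 1.5) the reflected ray undergoes a half-wave phase shift.
Bottom surface (1.5 → 1.64): reflection off a higher-index medium gives a half-wave phase shift.
Zero or two π shifts → no net half-wave offset.
So the condition for destructive reflection is 2 n t = (m + ½) λ.
The second-smallest nonzero thickness corresponds to m = 1: t = (m + ½) λ / (2 n) = 1.50 × 521 / (2 × 1.5) = 261 nm.

0.261 μm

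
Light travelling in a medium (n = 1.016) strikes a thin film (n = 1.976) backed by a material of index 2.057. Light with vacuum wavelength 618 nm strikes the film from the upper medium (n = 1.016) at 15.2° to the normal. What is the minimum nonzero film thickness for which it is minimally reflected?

Ray reflecting at the top interface goes from n = 1.016 toward n = 1.976: a half-wave phase shift.
Bottom surface (1.976 → 2.057): reflection off a higher-index medium gives a half-wave phase shift.
The two reflections carry the same phase change, so no net offset.
So the condition for destructive reflection is 2 n t cos θ_r = (m + ½) λ.
Snell's law: 1.016 sin 15.2° = 1.976 sin θ_r → sin θ_r = 0.135, cos θ_r = 0.991.
Minimum at m = 0: t = λ / (4 n cos θ_r) = 618 / (4 × 1.976 × 0.991) = 78.9 nm.

78.9 nm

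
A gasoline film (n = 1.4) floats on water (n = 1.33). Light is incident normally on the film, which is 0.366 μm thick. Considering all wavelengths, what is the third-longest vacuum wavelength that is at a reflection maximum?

Top surface (1.0 → 1.4): reflection off a higher-index medium gives a half-wave phase shift.
Ray reflecting at the bottom interface goes from n = 1.4 toward n = 1.33: no phase shift.
The two reflections differ by half a wavelength.
So the condition for constructive reflection is 2 n t = (m + ½) λ.
λ = 2 n t / (m + ½). The third-longest wavelength is m = 2: λ = 2 × 1.4 × 366 / 2.50 = 410 nm.

410 nm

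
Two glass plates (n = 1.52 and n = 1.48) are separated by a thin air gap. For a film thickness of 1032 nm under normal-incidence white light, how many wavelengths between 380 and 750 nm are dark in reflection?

Ray reflecting at the top interface goes from n = 1.52 toward n = 1.0: no phase shift.
Bottom surface (1.0 → 1.48): reflection off a higher-index medium gives a half-wave phase shift.
Net: one phase inversion between the two reflected rays.
With one net inversion, destructive interference in reflection requires 2 n t = m λ.
λ = 2 n t / m = 2064 / m nm.
m=2: 1032 nm (IR); m=3: 688 nm (visible); m=4: 516 nm (visible); m=5: 413 nm (visible); m=6: 344 nm (UV).

3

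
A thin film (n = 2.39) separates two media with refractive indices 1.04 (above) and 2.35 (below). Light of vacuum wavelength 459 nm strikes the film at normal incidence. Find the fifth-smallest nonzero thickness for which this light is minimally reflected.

480 nm

Ray reflecting at the top interface goes from n = 1.04 toward n = 2.39: a half-wave phase shift.
Bottom surface (2.39 → 2.35): reflection off a lower-index medium gives no phase shift.
Exactly one π shift → a net half-wave offset.
So the condition for destructive reflection is 2 n t = m λ.
The fifth-smallest nonzero thickness corresponds to m = 5: t = m λ / (2 n) = 5.00 × 459 / (2 × 2.39) = 480 nm.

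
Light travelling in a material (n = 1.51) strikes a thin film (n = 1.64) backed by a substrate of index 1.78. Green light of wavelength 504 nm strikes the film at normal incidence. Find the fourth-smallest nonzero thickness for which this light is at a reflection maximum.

Top surface (1.51 → 1.64): reflection off a higher-index medium gives a half-wave phase shift.
At the lower boundary (n = 1.64 to n = 1.78) the reflected ray undergoes a half-wave phase shift.
Zero or two π shifts → no net half-wave offset.
So the condition for constructive reflection is 2 n t = m λ.
The fourth-smallest nonzero thickness corresponds to m = 4: t = m λ / (2 n) = 4.00 × 504 / (2 × 1.64) = 615 nm.

615 nm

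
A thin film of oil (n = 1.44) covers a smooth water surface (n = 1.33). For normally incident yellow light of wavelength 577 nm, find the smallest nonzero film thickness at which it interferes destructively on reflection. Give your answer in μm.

At the upper boundary (n = 1.0 to n = 1.44) the reflected ray undergoes a half-wave phase shift.
Ray reflecting at the bottom interface goes from n = 1.44 toward n = 1.33: no phase shift.
Net: one phase inversion between the two reflected rays.
For minimum reflection here: 2 n t = m λ.
Minimum nonzero at m = 1: t = λ / (2 n) = 577 / (2 × 1.44) = 200 nm.

0.200 μm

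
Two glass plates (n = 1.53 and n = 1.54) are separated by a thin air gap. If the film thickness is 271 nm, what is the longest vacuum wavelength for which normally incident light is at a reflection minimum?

542 nm

Ray reflecting at the top interface goes from n = 1.53 toward n = 1.0: no phase shift.
At the lower boundary (n = 1.0 to n = 1.54) the reflected ray undergoes a half-wave phase shift.
The two reflections differ by half a wavelength.
For weak reflection here: 2 n t = m λ.
λ = 2 n t / m. The longest wavelength is m = 1: λ = 2 × 1.0 × 271 / 1.00 = 542 nm.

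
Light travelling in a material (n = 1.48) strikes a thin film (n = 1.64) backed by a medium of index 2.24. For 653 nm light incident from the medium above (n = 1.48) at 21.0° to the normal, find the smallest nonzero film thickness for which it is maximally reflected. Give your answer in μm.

0.210 μm

Ray reflecting at the top interface goes from n = 1.48 toward n = 1.64: a half-wave phase shift.
Ray reflecting at the bottom interface goes from n = 1.64 toward n = 2.24: a half-wave phase shift.
Zero or two π shifts → no net half-wave offset.
So the condition for constructive reflection is 2 n t cos θ_r = m λ.
Snell's law: 1.48 sin 21.0° = 1.64 sin θ_r → sin θ_r = 0.323, cos θ_r = 0.946.
Minimum nonzero at m = 1: t = λ / (2 n cos θ_r) = 653 / (2 × 1.64 × 0.946) = 210 nm.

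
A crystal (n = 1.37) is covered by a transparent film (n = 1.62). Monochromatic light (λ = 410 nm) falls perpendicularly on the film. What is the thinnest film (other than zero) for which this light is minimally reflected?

127 nm

Ray reflecting at the top interface goes from n = 1.0 toward n = 1.62: a half-wave phase shift.
Ray reflecting at the bottom interface goes from n = 1.62 toward n = 1.37: no phase shift.
Exactly one π shift → a net half-wave offset.
For weak reflection here: 2 n t = m λ.
Minimum nonzero at m = 1: t = λ / (2 n) = 410 / (2 × 1.62) = 127 nm.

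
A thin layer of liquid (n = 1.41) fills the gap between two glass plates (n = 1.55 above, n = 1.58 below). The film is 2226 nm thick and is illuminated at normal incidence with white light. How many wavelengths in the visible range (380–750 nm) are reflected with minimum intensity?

8

At the upper boundary (n = 1.55 to n = 1.41) the reflected ray undergoes no phase shift.
At the lower boundary (n = 1.41 to n = 1.58) the reflected ray undergoes a half-wave phase shift.
The two reflections differ by half a wavelength.
With one net inversion, destructive interference in reflection requires 2 n t = m λ.
λ = 2 n t / m = 6277 / m nm.
m=8: 785 nm (IR); m=9: 697 nm (visible); m=10: 628 nm (visible); m=11: 571 nm (visible); m=12: 523 nm (visible); m=13: 483 nm (visible); m=14: 448 nm (visible); m=15: 418 nm (visible); m=16: 392 nm (visible); m=17: 369 nm (UV).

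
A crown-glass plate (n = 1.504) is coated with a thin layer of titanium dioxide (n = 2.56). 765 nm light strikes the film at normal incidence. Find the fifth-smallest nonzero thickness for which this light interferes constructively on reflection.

Ray reflecting at the top interface goes from n = 1.0 toward n = 2.56: a half-wave phase shift.
Bottom surface (2.56 → 1.504): reflection off a lower-index medium gives no phase shift.
The two reflections differ by half a wavelength.
For strong reflection here: 2 n t = (m + ½) λ.
The fifth-smallest nonzero thickness corresponds to m = 4: t = (m + ½) λ / (2 n) = 4.50 × 765 / (2 × 2.56) = 672 nm.

672 nm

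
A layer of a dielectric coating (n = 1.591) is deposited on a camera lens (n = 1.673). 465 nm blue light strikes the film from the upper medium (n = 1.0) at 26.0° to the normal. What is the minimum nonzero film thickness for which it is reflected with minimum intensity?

Top surface (1.0 → 1.591): reflection off a higher-index medium gives a half-wave phase shift.
At the lower boundary (n = 1.591 to n = 1.673) the reflected ray undergoes a half-wave phase shift.
Zero or two π shifts → no net half-wave offset.
With no net inversion, destructive interference in reflection requires 2 n t cos θ_r = (m + ½) λ.
Snell's law: 1.0 sin 26.0° = 1.591 sin θ_r → sin θ_r = 0.276, cos θ_r = 0.961.
Minimum at m = 0: t = λ / (4 n cos θ_r) = 465 / (4 × 1.591 × 0.961) = 76.0 nm.

76.0 nm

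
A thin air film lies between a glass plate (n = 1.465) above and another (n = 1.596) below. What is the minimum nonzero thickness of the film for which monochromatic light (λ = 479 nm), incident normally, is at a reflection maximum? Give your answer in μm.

Top surface (1.465 → 1.0): reflection off a lower-index medium gives no phase shift.
At the lower boundary (n = 1.0 to n = 1.596) the reflected ray undergoes a half-wave phase shift.
The two reflections differ by half a wavelength.
With one net inversion, constructive interference in reflection requires 2 n t = (m + ½) λ.
Minimum at m = 0: t = λ / (4 n) = 479 / (4 × 1.0) = 120 nm.

0.120 μm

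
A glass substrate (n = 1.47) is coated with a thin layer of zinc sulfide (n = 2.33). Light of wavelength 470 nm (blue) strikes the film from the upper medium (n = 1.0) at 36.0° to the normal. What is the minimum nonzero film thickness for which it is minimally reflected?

Top surface (1.0 → 2.33): reflection off a higher-index medium gives a half-wave phase shift.
Ray reflecting at the bottom interface goes from n = 2.33 toward n = 1.47: no phase shift.
The two reflections differ by half a wavelength.
So the condition for destructive reflection is 2 n t cos θ_r = m λ.
Snell's law: 1.0 sin 36.0° = 2.33 sin θ_r → sin θ_r = 0.252, cos θ_r = 0.968.
Minimum nonzero at m = 1: t = λ / (2 n cos θ_r) = 470 / (2 × 2.33 × 0.968) = 104 nm.

104 nm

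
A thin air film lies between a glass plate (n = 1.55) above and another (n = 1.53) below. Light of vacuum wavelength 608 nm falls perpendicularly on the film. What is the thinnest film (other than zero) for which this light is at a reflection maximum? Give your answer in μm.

At the upper boundary (n = 1.55 to n = 1.0) the reflected ray undergoes no phase shift.
Bottom surface (1.0 → 1.53): reflection off a higher-index medium gives a half-wave phase shift.
Exactly one π shift → a net half-wave offset.
With one net inversion, constructive interference in reflection requires 2 n t = (m + ½) λ.
Minimum at m = 0: t = λ / (4 n) = 608 / (4 × 1.0) = 152 nm.

0.152 μm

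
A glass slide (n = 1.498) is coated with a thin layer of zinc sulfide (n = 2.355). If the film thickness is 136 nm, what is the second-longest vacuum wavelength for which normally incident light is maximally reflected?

Top surface (1.0 → 2.355): reflection off a higher-index medium gives a half-wave phase shift.
At the lower boundary (n = 2.355 to n = 1.498) the reflected ray undergoes no phase shift.
Exactly one π shift → a net half-wave offset.
With one net inversion, constructive interference in reflection requires 2 n t = (m + ½) λ.
λ = 2 n t / (m + ½). The second-longest wavelength is m = 1: λ = 2 × 2.355 × 136 / 1.50 = 427 nm.

427 nm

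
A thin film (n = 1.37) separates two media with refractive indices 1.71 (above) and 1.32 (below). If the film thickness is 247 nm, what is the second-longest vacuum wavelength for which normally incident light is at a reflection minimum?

451 nm

Ray reflecting at the top interface goes from n = 1.71 toward n = 1.37: no phase shift.
Ray reflecting at the bottom interface goes from n = 1.37 toward n = 1.32: no phase shift.
Net: no relative phase inversion (both shifts match).
With no net inversion, destructive interference in reflection requires 2 n t = (m + ½) λ.
λ = 2 n t / (m + ½). The second-longest wavelength is m = 1: λ = 2 × 1.37 × 247 / 1.50 = 451 nm.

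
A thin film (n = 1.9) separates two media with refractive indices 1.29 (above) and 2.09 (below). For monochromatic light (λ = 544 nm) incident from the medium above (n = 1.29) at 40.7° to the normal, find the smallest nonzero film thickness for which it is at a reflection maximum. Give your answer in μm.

0.160 μm

Ray reflecting at the top interface goes from n = 1.29 toward n = 1.9: a half-wave phase shift.
Bottom surface (1.9 → 2.09): reflection off a higher-index medium gives a half-wave phase shift.
The two reflections carry the same phase change, so no net offset.
So the condition for constructive reflection is 2 n t cos θ_r = m λ.
Snell's law: 1.29 sin 40.7° = 1.9 sin θ_r → sin θ_r = 0.443, cos θ_r = 0.897.
Minimum nonzero at m = 1: t = λ / (2 n cos θ_r) = 544 / (2 × 1.9 × 0.897) = 160 nm.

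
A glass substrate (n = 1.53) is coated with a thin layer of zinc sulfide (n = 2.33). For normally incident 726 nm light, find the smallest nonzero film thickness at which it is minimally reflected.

Top surface (1.0 → 2.33): reflection off a higher-index medium gives a half-wave phase shift.
At the lower boundary (n = 2.33 to n = 1.53) the reflected ray undergoes no phase shift.
Exactly one π shift → a net half-wave offset.
With one net inversion, destructive interference in reflection requires 2 n t = m λ.
Minimum nonzero at m = 1: t = λ / (2 n) = 726 / (2 × 2.33) = 156 nm.

156 nm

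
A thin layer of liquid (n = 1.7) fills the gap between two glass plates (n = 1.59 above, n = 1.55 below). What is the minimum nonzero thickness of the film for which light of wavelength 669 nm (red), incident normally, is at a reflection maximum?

98.4 nm

At the upper boundary (n = 1.59 to n = 1.7) the reflected ray undergoes a half-wave phase shift.
Bottom surface (1.7 → 1.55): reflection off a lower-index medium gives no phase shift.
Net: one phase inversion between the two reflected rays.
With one net inversion, constructive interference in reflection requires 2 n t = (m + ½) λ.
Minimum at m = 0: t = λ / (4 n) = 669 / (4 × 1.7) = 98.4 nm.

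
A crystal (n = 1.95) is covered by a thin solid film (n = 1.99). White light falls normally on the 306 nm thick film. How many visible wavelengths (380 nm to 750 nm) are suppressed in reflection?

2

Ray reflecting at the top interface goes from n = 1.0 toward n = 1.99: a half-wave phase shift.
Bottom surface (1.99 → 1.95): reflection off a lower-index medium gives no phase shift.
The two reflections differ by half a wavelength.
For weak reflection here: 2 n t = m λ.
λ = 2 n t / m = 1218 / m nm.
m=1: 1218 nm (IR); m=2: 609 nm (visible); m=3: 406 nm (visible); m=4: 304 nm (UV).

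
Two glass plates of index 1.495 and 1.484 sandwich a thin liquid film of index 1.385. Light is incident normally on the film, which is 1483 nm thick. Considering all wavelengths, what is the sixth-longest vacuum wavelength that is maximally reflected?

747 nm

Top surface (1.495 → 1.385): reflection off a lower-index medium gives no phase shift.
At the lower boundary (n = 1.385 to n = 1.484) the reflected ray undergoes a half-wave phase shift.
The two reflections differ by half a wavelength.
So the condition for constructive reflection is 2 n t = (m + ½) λ.
λ = 2 n t / (m + ½). The sixth-longest wavelength is m = 5: λ = 2 × 1.385 × 1483 / 5.50 = 747 nm.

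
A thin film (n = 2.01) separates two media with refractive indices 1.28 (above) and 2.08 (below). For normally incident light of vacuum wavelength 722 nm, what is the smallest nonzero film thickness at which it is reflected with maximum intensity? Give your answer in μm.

0.180 μm

Top surface (1.28 → 2.01): reflection off a higher-index medium gives a half-wave phase shift.
At the lower boundary (n = 2.01 to n = 2.08) the reflected ray undergoes a half-wave phase shift.
Net: no relative phase inversion (both shifts match).
So the condition for constructive reflection is 2 n t = m λ.
The smallest nonzero thickness corresponds to m = 1: t = m λ / (2 n) = 1.00 × 722 / (2 × 2.01) = 180 nm.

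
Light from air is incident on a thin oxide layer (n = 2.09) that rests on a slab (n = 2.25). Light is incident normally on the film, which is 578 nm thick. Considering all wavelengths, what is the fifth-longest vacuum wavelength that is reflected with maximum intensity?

At the upper boundary (n = 1.0 to n = 2.09) the reflected ray undergoes a half-wave phase shift.
Ray reflecting at the bottom interface goes from n = 2.09 toward n = 2.25: a half-wave phase shift.
Zero or two π shifts → no net half-wave offset.
So the condition for constructive reflection is 2 n t = m λ.
λ = 2 n t / m. The fifth-longest wavelength is m = 5: λ = 2 × 2.09 × 578 / 5.00 = 483 nm.

483 nm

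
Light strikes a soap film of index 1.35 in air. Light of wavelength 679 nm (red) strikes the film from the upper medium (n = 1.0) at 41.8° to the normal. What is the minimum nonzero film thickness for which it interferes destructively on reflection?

Top surface (1.0 → 1.35): reflection off a higher-index medium gives a half-wave phase shift.
Ray reflecting at the bottom interface goes from n = 1.35 toward n = 1.0: no phase shift.
Net: one phase inversion between the two reflected rays.
For minimum reflection here: 2 n t cos θ_r = m λ.
Snell's law: 1.0 sin 41.8° = 1.35 sin θ_r → sin θ_r = 0.494, cos θ_r = 0.870.
Minimum nonzero at m = 1: t = λ / (2 n cos θ_r) = 679 / (2 × 1.35 × 0.870) = 289 nm.

289 nm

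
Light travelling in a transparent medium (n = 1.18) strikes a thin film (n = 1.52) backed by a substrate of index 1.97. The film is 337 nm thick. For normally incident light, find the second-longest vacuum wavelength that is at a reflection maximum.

At the upper boundary (n = 1.18 to n = 1.52) the reflected ray undergoes a half-wave phase shift.
Bottom surface (1.52 → 1.97): reflection off a higher-index medium gives a half-wave phase shift.
The two reflections carry the same phase change, so no net offset.
With no net inversion, constructive interference in reflection requires 2 n t = m λ.
λ = 2 n t / m. The second-longest wavelength is m = 2: λ = 2 × 1.52 × 337 / 2.00 = 512 nm.

512 nm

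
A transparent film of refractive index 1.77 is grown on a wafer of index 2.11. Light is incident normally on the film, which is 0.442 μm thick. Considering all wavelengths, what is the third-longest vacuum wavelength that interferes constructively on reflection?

At the upper boundary (n = 1.0 to n = 1.77) the reflected ray undergoes a half-wave phase shift.
At the lower boundary (n = 1.77 to n = 2.11) the reflected ray undergoes a half-wave phase shift.
The two reflections carry the same phase change, so no net offset.
With no net inversion, constructive interference in reflection requires 2 n t = m λ.
λ = 2 n t / m. The third-longest wavelength is m = 3: λ = 2 × 1.77 × 442 / 3.00 = 522 nm.

522 nm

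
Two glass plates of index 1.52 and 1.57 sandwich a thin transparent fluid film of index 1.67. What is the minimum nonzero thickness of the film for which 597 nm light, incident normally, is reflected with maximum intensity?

Ray reflecting at the top interface goes from n = 1.52 toward n = 1.67: a half-wave phase shift.
At the lower boundary (n = 1.67 to n = 1.57) the reflected ray undergoes no phase shift.
The two reflections differ by half a wavelength.
With one net inversion, constructive interference in reflection requires 2 n t = (m + ½) λ.
Minimum at m = 0: t = λ / (4 n) = 597 / (4 × 1.67) = 89.4 nm.

89.4 nm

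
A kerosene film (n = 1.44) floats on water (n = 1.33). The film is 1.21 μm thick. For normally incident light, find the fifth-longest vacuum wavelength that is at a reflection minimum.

At the upper boundary (n = 1.0 to n = 1.44) the reflected ray undergoes a half-wave phase shift.
Ray reflecting at the bottom interface goes from n = 1.44 toward n = 1.33: no phase shift.
Net: one phase inversion between the two reflected rays.
So the condition for destructive reflection is 2 n t = m λ.
λ = 2 n t / m. The fifth-longest wavelength is m = 5: λ = 2 × 1.44 × 1210 / 5.00 = 697 nm.

697 nm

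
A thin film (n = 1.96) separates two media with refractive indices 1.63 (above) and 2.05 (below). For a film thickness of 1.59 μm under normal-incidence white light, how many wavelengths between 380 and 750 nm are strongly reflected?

Ray reflecting at the top interface goes from n = 1.63 toward n = 1.96: a half-wave phase shift.
At the lower boundary (n = 1.96 to n = 2.05) the reflected ray undergoes a half-wave phase shift.
Zero or two π shifts → no net half-wave offset.
For maximum reflection here: 2 n t = m λ.
λ = 2 n t / m = 6233 / m nm.
m=8: 779 nm (IR); m=9: 693 nm (visible); m=10: 623 nm (visible); m=11: 567 nm (visible); m=12: 519 nm (visible); m=13: 479 nm (visible); m=14: 445 nm (visible); m=15: 416 nm (visible); m=16: 390 nm (visible); m=17: 367 nm (UV).

8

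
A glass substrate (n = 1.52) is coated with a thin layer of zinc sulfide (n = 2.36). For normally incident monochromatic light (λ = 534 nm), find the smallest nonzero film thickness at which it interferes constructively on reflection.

56.6 nm

Top surface (1.0 → 2.36): reflection off a higher-index medium gives a half-wave phase shift.
Ray reflecting at the bottom interface goes from n = 2.36 toward n = 1.52: no phase shift.
Net: one phase inversion between the two reflected rays.
With one net inversion, constructive interference in reflection requires 2 n t = (m + ½) λ.
Minimum at m = 0: t = λ / (4 n) = 534 / (4 × 2.36) = 56.6 nm.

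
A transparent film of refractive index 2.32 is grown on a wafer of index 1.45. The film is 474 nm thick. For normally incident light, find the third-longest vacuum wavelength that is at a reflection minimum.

733 nm

At the upper boundary (n = 1.0 to n = 2.32) the reflected ray undergoes a half-wave phase shift.
Bottom surface (2.32 → 1.45): reflection off a lower-index medium gives no phase shift.
Net: one phase inversion between the two reflected rays.
With one net inversion, destructive interference in reflection requires 2 n t = m λ.
λ = 2 n t / m. The third-longest wavelength is m = 3: λ = 2 × 2.32 × 474 / 3.00 = 733 nm.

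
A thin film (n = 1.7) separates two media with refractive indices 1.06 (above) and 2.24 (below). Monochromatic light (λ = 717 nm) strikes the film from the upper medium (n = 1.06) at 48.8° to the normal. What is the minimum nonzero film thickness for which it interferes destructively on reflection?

Top surface (1.06 → 1.7): reflection off a higher-index medium gives a half-wave phase shift.
Bottom surface (1.7 → 2.24): reflection off a higher-index medium gives a half-wave phase shift.
Net: no relative phase inversion (both shifts match).
For dark reflection here: 2 n t cos θ_r = (m + ½) λ.
Snell's law: 1.06 sin 48.8° = 1.7 sin θ_r → sin θ_r = 0.469, cos θ_r = 0.883.
Minimum at m = 0: t = λ / (4 n cos θ_r) = 717 / (4 × 1.7 × 0.883) = 119 nm.

119 nm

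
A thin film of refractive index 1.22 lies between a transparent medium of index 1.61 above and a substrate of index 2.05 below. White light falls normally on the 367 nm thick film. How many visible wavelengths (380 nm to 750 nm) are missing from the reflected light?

Ray reflecting at the top interface goes from n = 1.61 toward n = 1.22: no phase shift.
Bottom surface (1.22 → 2.05): reflection off a higher-index medium gives a half-wave phase shift.
The two reflections differ by half a wavelength.
So the condition for destructive reflection is 2 n t = m λ.
λ = 2 n t / m = 895 / m nm.
m=1: 895 nm (IR); m=2: 448 nm (visible); m=3: 298 nm (UV).

1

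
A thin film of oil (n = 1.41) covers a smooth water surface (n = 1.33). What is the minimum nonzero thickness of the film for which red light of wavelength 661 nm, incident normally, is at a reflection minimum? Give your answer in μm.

Top surface (1.0 → 1.41): reflection off a higher-index medium gives a half-wave phase shift.
Ray reflecting at the bottom interface goes from n = 1.41 toward n = 1.33: no phase shift.
The two reflections differ by half a wavelength.
So the condition for destructive reflection is 2 n t = m λ.
Minimum nonzero at m = 1: t = λ / (2 n) = 661 / (2 × 1.41) = 234 nm.

0.234 μm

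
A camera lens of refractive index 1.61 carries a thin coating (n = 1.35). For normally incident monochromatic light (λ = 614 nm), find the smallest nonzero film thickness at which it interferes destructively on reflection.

Top surface (1.0 → 1.35): reflection off a higher-index medium gives a half-wave phase shift.
Ray reflecting at the bottom interface goes from n = 1.35 toward n = 1.61: a half-wave phase shift.
The two reflections carry the same phase change, so no net offset.
With no net inversion, destructive interference in reflection requires 2 n t = (m + ½) λ.
Minimum at m = 0: t = λ / (4 n) = 614 / (4 × 1.35) = 114 nm.

114 nm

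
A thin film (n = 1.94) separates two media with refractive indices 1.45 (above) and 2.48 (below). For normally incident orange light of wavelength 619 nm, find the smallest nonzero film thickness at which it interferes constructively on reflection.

Top surface (1.45 → 1.94): reflection off a higher-index medium gives a half-wave phase shift.
Bottom surface (1.94 → 2.48): reflection off a higher-index medium gives a half-wave phase shift.
Zero or two π shifts → no net half-wave offset.
For bright reflection here: 2 n t = m λ.
Minimum nonzero at m = 1: t = λ / (2 n) = 619 / (2 × 1.94) = 160 nm.

160 nm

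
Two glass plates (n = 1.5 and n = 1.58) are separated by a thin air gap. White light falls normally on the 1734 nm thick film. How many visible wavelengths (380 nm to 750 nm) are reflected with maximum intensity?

At the upper boundary (n = 1.5 to n = 1.0) the reflected ray undergoes no phase shift.
Bottom surface (1.0 → 1.58): reflection off a higher-index medium gives a half-wave phase shift.
Exactly one π shift → a net half-wave offset.
For strong reflection here: 2 n t = (m + ½) λ.
λ = 2 n t / (m + ½) = 3468 / (m + ½) nm.
m=4: 771 nm (IR); m=5: 631 nm (visible); m=6: 534 nm (visible); m=7: 462 nm (visible); m=8: 408 nm (visible); m=9: 365 nm (UV).

4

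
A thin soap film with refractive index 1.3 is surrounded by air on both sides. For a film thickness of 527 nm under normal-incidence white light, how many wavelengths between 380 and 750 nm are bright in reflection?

2

At the upper boundary (n = 1.0 to n = 1.3) the reflected ray undergoes a half-wave phase shift.
At the lower boundary (n = 1.3 to n = 1.0) the reflected ray undergoes no phase shift.
The two reflections differ by half a wavelength.
So the condition for constructive reflection is 2 n t = (m + ½) λ.
λ = 2 n t / (m + ½) = 1370 / (m + ½) nm.
m=1: 913 nm (IR); m=2: 548 nm (visible); m=3: 391 nm (visible); m=4: 304 nm (UV).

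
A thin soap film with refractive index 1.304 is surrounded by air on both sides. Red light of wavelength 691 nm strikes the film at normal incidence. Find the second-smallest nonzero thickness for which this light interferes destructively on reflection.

530 nm

Ray reflecting at the top interface goes from n = 1.0 toward n = 1.304: a half-wave phase shift.
Ray reflecting at the bottom interface goes from n = 1.304 toward n = 1.0: no phase shift.
The two reflections differ by half a wavelength.
With one net inversion, destructive interference in reflection requires 2 n t = m λ.
The second-smallest nonzero thickness corresponds to m = 2: t = m λ / (2 n) = 2.00 × 691 / (2 × 1.304) = 530 nm.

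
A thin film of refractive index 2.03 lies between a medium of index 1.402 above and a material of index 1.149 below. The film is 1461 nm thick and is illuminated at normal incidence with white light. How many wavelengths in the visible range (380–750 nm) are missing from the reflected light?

Top surface (1.402 → 2.03): reflection off a higher-index medium gives a half-wave phase shift.
Ray reflecting at the bottom interface goes from n = 2.03 toward n = 1.149: no phase shift.
Exactly one π shift → a net half-wave offset.
For weak reflection here: 2 n t = m λ.
λ = 2 n t / m = 5932 / m nm.
m=7: 847 nm (IR); m=8: 741 nm (visible); m=9: 659 nm (visible); m=10: 593 nm (visible); m=11: 539 nm (visible); m=12: 494 nm (visible); m=13: 456 nm (visible); m=14: 424 nm (visible); m=15: 395 nm (visible); m=16: 371 nm (UV).

8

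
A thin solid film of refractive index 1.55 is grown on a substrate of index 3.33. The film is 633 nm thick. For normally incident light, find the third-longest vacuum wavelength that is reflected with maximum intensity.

Top surface (1.0 → 1.55): reflection off a higher-index medium gives a half-wave phase shift.
At the lower boundary (n = 1.55 to n = 3.33) the reflected ray undergoes a half-wave phase shift.
The two reflections carry the same phase change, so no net offset.
With no net inversion, constructive interference in reflection requires 2 n t = m λ.
λ = 2 n t / m. The third-longest wavelength is m = 3: λ = 2 × 1.55 × 633 / 3.00 = 654 nm.

654 nm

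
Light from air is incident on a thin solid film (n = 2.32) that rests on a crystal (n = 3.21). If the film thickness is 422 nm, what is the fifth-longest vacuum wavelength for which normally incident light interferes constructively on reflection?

392 nm

Ray reflecting at the top interface goes from n = 1.0 toward n = 2.32: a half-wave phase shift.
Bottom surface (2.32 → 3.21): reflection off a higher-index medium gives a half-wave phase shift.
Zero or two π shifts → no net half-wave offset.
With no net inversion, constructive interference in reflection requires 2 n t = m λ.
λ = 2 n t / m. The fifth-longest wavelength is m = 5: λ = 2 × 2.32 × 422 / 5.00 = 392 nm.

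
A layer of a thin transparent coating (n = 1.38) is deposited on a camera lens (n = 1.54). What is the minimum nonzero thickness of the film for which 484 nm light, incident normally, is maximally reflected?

At the upper boundary (n = 1.0 to n = 1.38) the reflected ray undergoes a half-wave phase shift.
Bottom surface (1.38 → 1.54): reflection off a higher-index medium gives a half-wave phase shift.
Net: no relative phase inversion (both shifts match).
For bright reflection here: 2 n t = m λ.
Minimum nonzero at m = 1: t = λ / (2 n) = 484 / (2 × 1.38) = 175 nm.

175 nm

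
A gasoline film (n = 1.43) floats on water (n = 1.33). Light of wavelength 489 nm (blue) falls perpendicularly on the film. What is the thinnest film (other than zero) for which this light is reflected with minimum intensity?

At the upper boundary (n = 1.0 to n = 1.43) the reflected ray undergoes a half-wave phase shift.
At the lower boundary (n = 1.43 to n = 1.33) the reflected ray undergoes no phase shift.
The two reflections differ by half a wavelength.
So the condition for destructive reflection is 2 n t = m λ.
Minimum nonzero at m = 1: t = λ / (2 n) = 489 / (2 × 1.43) = 171 nm.

171 nm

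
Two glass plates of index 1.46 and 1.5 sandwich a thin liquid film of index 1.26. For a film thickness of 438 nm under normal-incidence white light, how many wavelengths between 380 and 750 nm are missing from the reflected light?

Ray reflecting at the top interface goes from n = 1.46 toward n = 1.26: no phase shift.
Ray reflecting at the bottom interface goes from n = 1.26 toward n = 1.5: a half-wave phase shift.
The two reflections differ by half a wavelength.
So the condition for destructive reflection is 2 n t = m λ.
λ = 2 n t / m = 1104 / m nm.
m=1: 1104 nm (IR); m=2: 552 nm (visible); m=3: 368 nm (UV).

1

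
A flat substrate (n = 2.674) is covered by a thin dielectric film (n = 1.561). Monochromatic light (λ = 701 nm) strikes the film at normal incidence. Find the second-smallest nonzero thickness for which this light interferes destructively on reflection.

Ray reflecting at the top interface goes from n = 1.0 toward n = 1.561: a half-wave phase shift.
Bottom surface (1.561 → 2.674): reflection off a higher-index medium gives a half-wave phase shift.
Net: no relative phase inversion (both shifts match).
For minimum reflection here: 2 n t = (m + ½) λ.
The second-smallest nonzero thickness corresponds to m = 1: t = (m + ½) λ / (2 n) = 1.50 × 701 / (2 × 1.561) = 337 nm.

337 nm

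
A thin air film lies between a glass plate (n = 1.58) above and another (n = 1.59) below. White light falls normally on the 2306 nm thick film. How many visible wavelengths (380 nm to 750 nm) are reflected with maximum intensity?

Top surface (1.58 → 1.0): reflection off a lower-index medium gives no phase shift.
At the lower boundary (n = 1.0 to n = 1.59) the reflected ray undergoes a half-wave phase shift.
Exactly one π shift → a net half-wave offset.
With one net inversion, constructive interference in reflection requires 2 n t = (m + ½) λ.
λ = 2 n t / (m + ½) = 4612 / (m + ½) nm.
m=5: 839 nm (IR); m=6: 710 nm (visible); m=7: 615 nm (visible); m=8: 543 nm (visible); m=9: 485 nm (visible); m=10: 439 nm (visible); m=11: 401 nm (visible); m=12: 369 nm (UV).

6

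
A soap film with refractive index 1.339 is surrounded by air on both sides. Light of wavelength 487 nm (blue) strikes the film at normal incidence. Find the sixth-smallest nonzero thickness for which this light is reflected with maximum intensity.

Ray reflecting at the top interface goes from n = 1.0 toward n = 1.339: a half-wave phase shift.
Bottom surface (1.339 → 1.0): reflection off a lower-index medium gives no phase shift.
Exactly one π shift → a net half-wave offset.
With one net inversion, constructive interference in reflection requires 2 n t = (m + ½) λ.
The sixth-smallest nonzero thickness corresponds to m = 5: t = (m + ½) λ / (2 n) = 5.50 × 487 / (2 × 1.339) = 1000 nm.

1000 nm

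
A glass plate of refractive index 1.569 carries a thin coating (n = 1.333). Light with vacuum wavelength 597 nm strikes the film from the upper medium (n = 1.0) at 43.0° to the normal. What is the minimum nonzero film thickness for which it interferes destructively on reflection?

Top surface (1.0 → 1.333): reflection off a higher-index medium gives a half-wave phase shift.
Ray reflecting at the bottom interface goes from n = 1.333 toward n = 1.569: a half-wave phase shift.
Zero or two π shifts → no net half-wave offset.
With no net inversion, destructive interference in reflection requires 2 n t cos θ_r = (m + ½) λ.
Snell's law: 1.0 sin 43.0° = 1.333 sin θ_r → sin θ_r = 0.512, cos θ_r = 0.859.
Minimum at m = 0: t = λ / (4 n cos θ_r) = 597 / (4 × 1.333 × 0.859) = 130 nm.

130 nm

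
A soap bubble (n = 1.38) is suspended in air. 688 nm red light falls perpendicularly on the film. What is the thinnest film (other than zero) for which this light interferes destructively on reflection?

At the upper boundary (n = 1.0 to n = 1.38) the reflected ray undergoes a half-wave phase shift.
At the lower boundary (n = 1.38 to n = 1.0) the reflected ray undergoes no phase shift.
Exactly one π shift → a net half-wave offset.
So the condition for destructive reflection is 2 n t = m λ.
Minimum nonzero at m = 1: t = λ / (2 n) = 688 / (2 × 1.38) = 249 nm.

249 nm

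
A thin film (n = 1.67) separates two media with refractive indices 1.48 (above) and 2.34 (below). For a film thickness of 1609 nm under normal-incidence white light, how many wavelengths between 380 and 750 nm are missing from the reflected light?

7

Ray reflecting at the top interface goes from n = 1.48 toward n = 1.67: a half-wave phase shift.
Ray reflecting at the bottom interface goes from n = 1.67 toward n = 2.34: a half-wave phase shift.
Zero or two π shifts → no net half-wave offset.
So the condition for destructive reflection is 2 n t = (m + ½) λ.
λ = 2 n t / (m + ½) = 5374 / (m + ½) nm.
m=6: 827 nm (IR); m=7: 717 nm (visible); m=8: 632 nm (visible); m=9: 566 nm (visible); m=10: 512 nm (visible); m=11: 467 nm (visible); m=12: 430 nm (visible); m=13: 398 nm (visible); m=14: 371 nm (UV).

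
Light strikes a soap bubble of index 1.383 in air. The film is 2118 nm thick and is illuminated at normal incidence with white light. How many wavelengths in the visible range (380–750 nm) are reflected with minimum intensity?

Ray reflecting at the top interface goes from n = 1.0 toward n = 1.383: a half-wave phase shift.
Ray reflecting at the bottom interface goes from n = 1.383 toward n = 1.0: no phase shift.
Exactly one π shift → a net half-wave offset.
For weak reflection here: 2 n t = m λ.
λ = 2 n t / m = 5858 / m nm.
m=7: 837 nm (IR); m=8: 732 nm (visible); m=9: 651 nm (visible); m=10: 586 nm (visible); m=11: 533 nm (visible); m=12: 488 nm (visible); m=13: 451 nm (visible); m=14: 418 nm (visible); m=15: 391 nm (visible); m=16: 366 nm (UV).

8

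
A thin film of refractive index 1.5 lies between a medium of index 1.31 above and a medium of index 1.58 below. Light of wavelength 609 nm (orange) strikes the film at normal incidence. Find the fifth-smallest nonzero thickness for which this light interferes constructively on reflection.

Ray reflecting at the top interface goes from n = 1.31 toward n = 1.5: a half-wave phase shift.
At the lower boundary (n = 1.5 to n = 1.58) the reflected ray undergoes a half-wave phase shift.
Zero or two π shifts → no net half-wave offset.
With no net inversion, constructive interference in reflection requires 2 n t = m λ.
The fifth-smallest nonzero thickness corresponds to m = 5: t = m λ / (2 n) = 5.00 × 609 / (2 × 1.5) = 1015 nm.

1015 nm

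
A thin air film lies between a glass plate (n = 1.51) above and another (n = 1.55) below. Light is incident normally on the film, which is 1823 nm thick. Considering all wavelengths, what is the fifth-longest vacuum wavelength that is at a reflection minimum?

At the upper boundary (n = 1.51 to n = 1.0) the reflected ray undergoes no phase shift.
Ray reflecting at the bottom interface goes from n = 1.0 toward n = 1.55: a half-wave phase shift.
Exactly one π shift → a net half-wave offset.
So the condition for destructive reflection is 2 n t = m λ.
λ = 2 n t / m. The fifth-longest wavelength is m = 5: λ = 2 × 1.0 × 1823 / 5.00 = 729 nm.

729 nm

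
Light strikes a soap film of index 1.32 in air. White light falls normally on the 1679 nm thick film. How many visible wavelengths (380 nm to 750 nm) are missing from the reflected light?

6

Ray reflecting at the top interface goes from n = 1.0 toward n = 1.32: a half-wave phase shift.
At the lower boundary (n = 1.32 to n = 1.0) the reflected ray undergoes no phase shift.
The two reflections differ by half a wavelength.
So the condition for destructive reflection is 2 n t = m λ.
λ = 2 n t / m = 4433 / m nm.
m=5: 887 nm (IR); m=6: 739 nm (visible); m=7: 633 nm (visible); m=8: 554 nm (visible); m=9: 493 nm (visible); m=10: 443 nm (visible); m=11: 403 nm (visible); m=12: 369 nm (UV).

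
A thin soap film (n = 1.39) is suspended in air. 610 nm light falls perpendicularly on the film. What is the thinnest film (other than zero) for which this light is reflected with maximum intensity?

Ray reflecting at the top interface goes from n = 1.0 toward n = 1.39: a half-wave phase shift.
Ray reflecting at the bottom interface goes from n = 1.39 toward n = 1.0: no phase shift.
Net: one phase inversion between the two reflected rays.
So the condition for constructive reflection is 2 n t = (m + ½) λ.
Minimum at m = 0: t = λ / (4 n) = 610 / (4 × 1.39) = 110 nm.

110 nm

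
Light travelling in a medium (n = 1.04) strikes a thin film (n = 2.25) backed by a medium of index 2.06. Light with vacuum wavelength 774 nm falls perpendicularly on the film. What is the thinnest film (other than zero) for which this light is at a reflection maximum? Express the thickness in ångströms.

860 Å

Top surface (1.04 → 2.25): reflection off a higher-index medium gives a half-wave phase shift.
Bottom surface (2.25 → 2.06): reflection off a lower-index medium gives no phase shift.
Net: one phase inversion between the two reflected rays.
So the condition for constructive reflection is 2 n t = (m + ½) λ.
Minimum at m = 0: t = λ / (4 n) = 774 / (4 × 2.25) = 86.0 nm.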